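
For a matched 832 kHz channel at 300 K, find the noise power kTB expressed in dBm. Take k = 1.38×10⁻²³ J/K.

P_n = kTB = 1.38×10⁻²³ × 300 × 8.32×10⁵ = 3.44×10⁻¹⁵ W
In dBm: 10 log₁₀(3.44×10⁻¹⁵ / 10⁻³) = −114.6 dBm

−114.6 dBm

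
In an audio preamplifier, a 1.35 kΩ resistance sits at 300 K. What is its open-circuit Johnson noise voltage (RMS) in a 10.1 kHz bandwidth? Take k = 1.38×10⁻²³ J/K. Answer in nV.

V_n = √(4kTRB)
4kTRB = 4 × 1.38×10⁻²³ × 300 × 1.35×10³ × 1.01×10⁴ = 2.26×10⁻¹³ V²
V_n = √(2.26×10⁻¹³) = 4.75×10⁻⁷ V = 475 nV

475 nV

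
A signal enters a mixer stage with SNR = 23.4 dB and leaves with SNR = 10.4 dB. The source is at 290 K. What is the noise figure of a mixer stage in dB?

NF (dB) = SNR_in(dB) − SNR_out(dB) when the source is at T₀
NF = 23.4 − 10.4 = 13.0 dB

13.0 dB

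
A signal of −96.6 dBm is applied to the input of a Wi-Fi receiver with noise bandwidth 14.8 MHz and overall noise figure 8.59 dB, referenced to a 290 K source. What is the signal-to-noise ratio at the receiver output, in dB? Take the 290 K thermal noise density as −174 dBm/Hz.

Noise floor: N = −174 + 10 log₁₀(B) + NF
10 log₁₀(1.48×10⁷) = 71.7 dB
N = −174 + 71.7 + 8.59 = −93.71 dBm
SNR = P_sig − N = −96.6 − (−93.71) = −2.89 dB → −2.9 dB

−2.9 dB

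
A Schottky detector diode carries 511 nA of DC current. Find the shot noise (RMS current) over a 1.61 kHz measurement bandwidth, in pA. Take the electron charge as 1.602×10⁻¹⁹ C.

I_n = √(2qI·B)
2qI·B = 2 × 1.602×10⁻¹⁹ × 5.11×10⁻⁷ × 1.61×10³ = 2.64×10⁻²² A²
I_n = √(2.64×10⁻²²) = 1.62×10⁻¹¹ A = 16.2 pA

16.2 pA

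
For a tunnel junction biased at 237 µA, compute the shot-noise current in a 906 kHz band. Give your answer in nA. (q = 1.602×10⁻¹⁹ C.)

8.29 nA

I_n = √(2qI·B)
2qI·B = 2 × 1.602×10⁻¹⁹ × 2.37×10⁻⁴ × 9.06×10⁵ = 6.88×10⁻¹⁷ A²
I_n = √(6.88×10⁻¹⁷) = 8.29×10⁻⁹ A = 8.29 nA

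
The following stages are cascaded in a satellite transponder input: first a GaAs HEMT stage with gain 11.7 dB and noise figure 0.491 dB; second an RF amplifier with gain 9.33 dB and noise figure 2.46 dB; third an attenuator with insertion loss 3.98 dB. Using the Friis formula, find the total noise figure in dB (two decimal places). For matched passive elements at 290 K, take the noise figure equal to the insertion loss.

Convert to linear (a loss of L dB is a gain of −L dB): F_i = 10^(NF_i/10), G_i = 10^(G_i,dB/10)
  Stage 1: F_1 = 10^(0.491/10) = 1.120, G_1 = 10^(11.7/10) = 14.79
  Stage 2: F_2 = 10^(2.46/10) = 1.762, G_2 = 10^(9.33/10) = 8.570
  Stage 3: F_3 = 10^(3.98/10) = 2.500, G_3 = 10^(−3.98/10) = 0.3999
Friis cascade:
  F = 1.120 + (1.762 − 1)/14.79 + (2.500 − 1)/126.8 = 1.183
NF = 10 log₁₀(1.183) = 0.73 dB

0.73 dB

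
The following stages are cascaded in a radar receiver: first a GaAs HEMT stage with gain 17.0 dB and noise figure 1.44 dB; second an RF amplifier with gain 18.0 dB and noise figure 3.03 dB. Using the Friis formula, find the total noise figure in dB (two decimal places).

1.50 dB

Convert to linear (a loss of L dB is a gain of −L dB): F_i = 10^(NF_i/10), G_i = 10^(G_i,dB/10)
  Stage 1: F_1 = 10^(1.44/10) = 1.393, G_1 = 10^(17.0/10) = 50.12
  Stage 2: F_2 = 10^(3.03/10) = 2.009, G_2 = 10^(18.0/10) = 63.10
Friis cascade:
  F = 1.393 + (2.009 − 1)/50.12 = 1.413
NF = 10 log₁₀(1.413) = 1.50 dB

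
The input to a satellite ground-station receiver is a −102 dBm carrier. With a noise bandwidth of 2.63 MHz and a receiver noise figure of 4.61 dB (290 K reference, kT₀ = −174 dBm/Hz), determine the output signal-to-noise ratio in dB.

3.2 dB

Noise floor: N = −174 + 10 log₁₀(B) + NF
10 log₁₀(2.63×10⁶) = 64.2 dB
N = −174 + 64.2 + 4.61 = −105.19 dBm
SNR = P_sig − N = −102 − (−105.19) = 3.19 dB → 3.2 dB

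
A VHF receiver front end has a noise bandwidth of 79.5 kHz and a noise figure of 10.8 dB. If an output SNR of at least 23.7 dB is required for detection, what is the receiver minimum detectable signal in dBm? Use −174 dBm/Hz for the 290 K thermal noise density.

−90.5 dBm

Sensitivity = −174 + 10 log₁₀(B) + NF + SNR_min
= −174 + 49 + 10.8 + 23.7
= −90.5 dBm → −90.5 dBm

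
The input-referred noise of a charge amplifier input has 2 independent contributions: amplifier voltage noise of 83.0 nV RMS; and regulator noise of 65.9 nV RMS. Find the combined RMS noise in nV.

Uncorrelated sources add in power (mean-square): V_tot = √(ΣV_i²)
V_tot = √[(8.30×10⁻⁸)² + (6.59×10⁻⁸)²] = 1.06×10⁻⁷ V = 106 nV

106 nV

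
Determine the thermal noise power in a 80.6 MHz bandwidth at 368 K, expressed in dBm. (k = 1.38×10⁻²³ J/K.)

−93.9 dBm

P_n = kTB = 1.38×10⁻²³ × 368 × 8.06×10⁷ = 4.09×10⁻¹³ W
In dBm: 10 log₁₀(4.09×10⁻¹³ / 10⁻³) = −93.9 dBm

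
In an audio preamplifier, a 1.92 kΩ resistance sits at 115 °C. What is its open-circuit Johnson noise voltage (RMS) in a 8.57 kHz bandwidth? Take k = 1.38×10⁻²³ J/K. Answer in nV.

594 nV

T = 115 °C + 273.15 = 388.15 K
V_n = √(4kTRB)
4kTRB = 4 × 1.38×10⁻²³ × 388.15 × 1.92×10³ × 8.57×10³ = 3.53×10⁻¹³ V²
V_n = √(3.53×10⁻¹³) = 5.94×10⁻⁷ V = 594 nV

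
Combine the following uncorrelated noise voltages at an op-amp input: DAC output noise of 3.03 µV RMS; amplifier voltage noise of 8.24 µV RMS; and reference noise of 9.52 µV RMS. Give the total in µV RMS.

Uncorrelated sources add in power (mean-square): V_tot = √(ΣV_i²)
V_tot = √[(3.03×10⁻⁶)² + (8.24×10⁻⁶)² + (9.52×10⁻⁶)²] = 1.30×10⁻⁵ V = 13.0 µV

13.0 µV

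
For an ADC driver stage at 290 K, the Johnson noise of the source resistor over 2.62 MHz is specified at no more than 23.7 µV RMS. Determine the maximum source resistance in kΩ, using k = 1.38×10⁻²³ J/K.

Johnson–Nyquist: V_n = √(4kTRB) ⇒ R = V_n² / (4kTB)
4kTB = 4 × 1.38×10⁻²³ × 290 × 2.62×10⁶ = 4.19×10⁻¹⁴
R = (2.37×10⁻⁵)² / 4.19×10⁻¹⁴ = 1.34×10⁴ Ω = 13.4 kΩ

13.4 kΩ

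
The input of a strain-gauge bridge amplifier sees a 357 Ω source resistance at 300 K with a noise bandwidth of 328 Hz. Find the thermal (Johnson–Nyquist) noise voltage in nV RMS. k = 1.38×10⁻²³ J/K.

V_n = √(4kTRB)
4kTRB = 4 × 1.38×10⁻²³ × 300 × 3.57×10² × 3.28×10² = 1.94×10⁻¹⁵ V²
V_n = √(1.94×10⁻¹⁵) = 4.40×10⁻⁸ V = 44.0 nV

44.0 nV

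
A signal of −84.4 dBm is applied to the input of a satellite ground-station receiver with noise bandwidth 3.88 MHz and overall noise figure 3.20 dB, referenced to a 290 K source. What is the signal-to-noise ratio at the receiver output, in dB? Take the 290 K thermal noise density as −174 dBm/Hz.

20.5 dB

Noise floor: N = −174 + 10 log₁₀(B) + NF
10 log₁₀(3.88×10⁶) = 65.89 dB
N = −174 + 65.89 + 3.20 = −104.91 dBm
SNR = P_sig − N = −84.4 − (−104.91) = 20.51 dB → 20.5 dB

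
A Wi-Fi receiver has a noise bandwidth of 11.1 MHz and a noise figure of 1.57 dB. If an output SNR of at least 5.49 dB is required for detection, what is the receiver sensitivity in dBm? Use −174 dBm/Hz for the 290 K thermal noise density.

−96.5 dBm

Sensitivity = −174 + 10 log₁₀(B) + NF + SNR_min
= −174 + 70.45 + 1.57 + 5.49
= −96.49 dBm → −96.5 dBm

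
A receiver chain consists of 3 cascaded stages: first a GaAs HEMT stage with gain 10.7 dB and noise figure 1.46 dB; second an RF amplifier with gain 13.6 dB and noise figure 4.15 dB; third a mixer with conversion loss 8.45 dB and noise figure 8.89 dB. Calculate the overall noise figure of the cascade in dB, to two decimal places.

1.93 dB

Convert to linear (a loss of L dB is a gain of −L dB): F_i = 10^(NF_i/10), G_i = 10^(G_i,dB/10)
  Stage 1: F_1 = 10^(1.46/10) = 1.400, G_1 = 10^(10.7/10) = 11.75
  Stage 2: F_2 = 10^(4.15/10) = 2.600, G_2 = 10^(13.6/10) = 22.91
  Stage 3: F_3 = 10^(8.89/10) = 7.745, G_3 = 10^(−8.45/10) = 0.1429
Friis cascade:
  F = 1.400 + (2.600 − 1)/11.75 + (7.745 − 1)/269.2 = 1.561
NF = 10 log₁₀(1.561) = 1.93 dB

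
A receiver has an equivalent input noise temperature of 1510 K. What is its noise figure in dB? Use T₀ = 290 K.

7.93 dB

F = 1 + T_e/T₀ = 1 + 1510/290 = 6.2069
NF = 10 log₁₀(6.2069) = 7.93 dB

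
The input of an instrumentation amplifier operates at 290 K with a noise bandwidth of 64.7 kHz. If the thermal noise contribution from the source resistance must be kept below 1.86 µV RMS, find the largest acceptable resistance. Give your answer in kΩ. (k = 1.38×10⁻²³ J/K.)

Johnson–Nyquist: V_n = √(4kTRB) ⇒ R = V_n² / (4kTB)
4kTB = 4 × 1.38×10⁻²³ × 290 × 6.47×10⁴ = 1.04×10⁻¹⁵
R = (1.86×10⁻⁶)² / 1.04×10⁻¹⁵ = 3.34×10³ Ω = 3.34 kΩ

3.34 kΩ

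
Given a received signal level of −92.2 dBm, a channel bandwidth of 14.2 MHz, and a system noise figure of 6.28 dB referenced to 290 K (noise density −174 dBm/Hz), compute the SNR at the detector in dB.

4.0 dB

Noise floor: N = −174 + 10 log₁₀(B) + NF
10 log₁₀(1.42×10⁷) = 71.52 dB
N = −174 + 71.52 + 6.28 = −96.20 dBm
SNR = P_sig − N = −92.2 − (−96.20) = 4.00 dB → 4.0 dB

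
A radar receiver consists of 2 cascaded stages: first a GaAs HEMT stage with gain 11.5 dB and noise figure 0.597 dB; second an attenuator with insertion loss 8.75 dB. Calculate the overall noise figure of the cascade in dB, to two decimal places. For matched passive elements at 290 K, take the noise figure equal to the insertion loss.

Convert to linear (a loss of L dB is a gain of −L dB): F_i = 10^(NF_i/10), G_i = 10^(G_i,dB/10)
  Stage 1: F_1 = 10^(0.597/10) = 1.147, G_1 = 10^(11.5/10) = 14.13
  Stage 2: F_2 = 10^(8.75/10) = 7.499, G_2 = 10^(−8.75/10) = 0.1334
Friis cascade:
  F = 1.147 + (7.499 − 1)/14.13 = 1.607
NF = 10 log₁₀(1.607) = 2.06 dB

2.06 dB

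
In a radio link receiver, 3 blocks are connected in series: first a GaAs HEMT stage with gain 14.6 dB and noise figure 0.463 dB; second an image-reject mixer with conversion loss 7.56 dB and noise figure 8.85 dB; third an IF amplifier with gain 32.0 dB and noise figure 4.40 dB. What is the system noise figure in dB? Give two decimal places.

2.28 dB

Convert to linear (a loss of L dB is a gain of −L dB): F_i = 10^(NF_i/10), G_i = 10^(G_i,dB/10)
  Stage 1: F_1 = 10^(0.463/10) = 1.112, G_1 = 10^(14.6/10) = 28.84
  Stage 2: F_2 = 10^(8.85/10) = 7.674, G_2 = 10^(−7.56/10) = 0.1754
  Stage 3: F_3 = 10^(4.40/10) = 2.754, G_3 = 10^(32.0/10) = 1585
Friis cascade:
  F = 1.112 + (7.674 − 1)/28.84 + (2.754 − 1)/5.058 = 1.691
NF = 10 log₁₀(1.691) = 2.28 dB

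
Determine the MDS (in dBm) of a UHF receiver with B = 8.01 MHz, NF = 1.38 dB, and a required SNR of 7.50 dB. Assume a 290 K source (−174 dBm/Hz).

Sensitivity = −174 + 10 log₁₀(B) + NF + SNR_min
= −174 + 69.04 + 1.38 + 7.50
= −96.08 dBm → −96.1 dBm

−96.1 dBm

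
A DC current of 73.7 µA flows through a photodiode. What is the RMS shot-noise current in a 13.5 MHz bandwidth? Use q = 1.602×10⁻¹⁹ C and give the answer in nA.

I_n = √(2qI·B)
2qI·B = 2 × 1.602×10⁻¹⁹ × 7.37×10⁻⁵ × 1.35×10⁷ = 3.19×10⁻¹⁶ A²
I_n = √(3.19×10⁻¹⁶) = 1.79×10⁻⁸ A = 17.9 nA

17.9 nA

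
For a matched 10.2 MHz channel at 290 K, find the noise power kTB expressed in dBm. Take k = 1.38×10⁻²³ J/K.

−103.9 dBm

P_n = kTB = 1.38×10⁻²³ × 290 × 1.02×10⁷ = 4.08×10⁻¹⁴ W
In dBm: 10 log₁₀(4.08×10⁻¹⁴ / 10⁻³) = −103.9 dBm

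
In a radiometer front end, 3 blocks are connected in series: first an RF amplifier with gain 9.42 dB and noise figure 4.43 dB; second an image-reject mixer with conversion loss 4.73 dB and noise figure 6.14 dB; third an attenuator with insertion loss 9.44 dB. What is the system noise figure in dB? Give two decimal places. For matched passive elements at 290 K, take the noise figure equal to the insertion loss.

7.62 dB

Convert to linear (a loss of L dB is a gain of −L dB): F_i = 10^(NF_i/10), G_i = 10^(G_i,dB/10)
  Stage 1: F_1 = 10^(4.43/10) = 2.773, G_1 = 10^(9.42/10) = 8.750
  Stage 2: F_2 = 10^(6.14/10) = 4.111, G_2 = 10^(−4.73/10) = 0.3365
  Stage 3: F_3 = 10^(9.44/10) = 8.790, G_3 = 10^(−9.44/10) = 0.1138
Friis cascade:
  F = 2.773 + (4.111 − 1)/8.750 + (8.790 − 1)/2.944 = 5.775
NF = 10 log₁₀(5.775) = 7.62 dB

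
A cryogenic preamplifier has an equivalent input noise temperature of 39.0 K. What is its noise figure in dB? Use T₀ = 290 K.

F = 1 + T_e/T₀ = 1 + 39.0/290 = 1.13448
NF = 10 log₁₀(1.13448) = 0.548 dB

0.548 dB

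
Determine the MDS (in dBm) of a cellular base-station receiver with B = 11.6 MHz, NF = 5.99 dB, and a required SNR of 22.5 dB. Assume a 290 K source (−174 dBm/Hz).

Sensitivity = −174 + 10 log₁₀(B) + NF + SNR_min
= −174 + 70.64 + 5.99 + 22.5
= −74.87 dBm → −74.9 dBm

−74.9 dBm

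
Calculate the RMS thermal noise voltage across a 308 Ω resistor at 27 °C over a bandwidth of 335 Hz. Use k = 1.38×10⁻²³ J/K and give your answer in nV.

T = 27 °C + 273.15 = 300.15 K
V_n = √(4kTRB)
4kTRB = 4 × 1.38×10⁻²³ × 300.15 × 3.08×10² × 3.35×10² = 1.71×10⁻¹⁵ V²
V_n = √(1.71×10⁻¹⁵) = 4.13×10⁻⁸ V = 41.3 nV

41.3 nV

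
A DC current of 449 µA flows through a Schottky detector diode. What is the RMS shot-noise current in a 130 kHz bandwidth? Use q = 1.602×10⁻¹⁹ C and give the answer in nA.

I_n = √(2qI·B)
2qI·B = 2 × 1.602×10⁻¹⁹ × 4.49×10⁻⁴ × 1.30×10⁵ = 1.87×10⁻¹⁷ A²
I_n = √(1.87×10⁻¹⁷) = 4.32×10⁻⁹ A = 4.32 nA

4.32 nA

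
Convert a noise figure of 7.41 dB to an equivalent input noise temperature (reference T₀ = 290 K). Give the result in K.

F = 10^(7.41/10) = 5.50808
T_e = (F − 1)·T₀ = (5.50808 − 1) × 290 = 1307 K

1307 K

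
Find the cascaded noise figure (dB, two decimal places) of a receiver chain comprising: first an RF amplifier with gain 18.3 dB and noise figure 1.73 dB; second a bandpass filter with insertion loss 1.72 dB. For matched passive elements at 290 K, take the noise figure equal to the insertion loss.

Convert to linear (a loss of L dB is a gain of −L dB): F_i = 10^(NF_i/10), G_i = 10^(G_i,dB/10)
  Stage 1: F_1 = 10^(1.73/10) = 1.489, G_1 = 10^(18.3/10) = 67.61
  Stage 2: F_2 = 10^(1.72/10) = 1.486, G_2 = 10^(−1.72/10) = 0.6730
Friis cascade:
  F = 1.489 + (1.486 − 1)/67.61 = 1.497
NF = 10 log₁₀(1.497) = 1.75 dB

1.75 dB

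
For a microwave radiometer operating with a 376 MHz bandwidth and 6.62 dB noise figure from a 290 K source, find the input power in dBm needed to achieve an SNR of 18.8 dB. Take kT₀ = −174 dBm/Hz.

−62.8 dBm

Sensitivity = −174 + 10 log₁₀(B) + NF + SNR_min
= −174 + 85.75 + 6.62 + 18.8
= −62.83 dBm → −62.8 dBm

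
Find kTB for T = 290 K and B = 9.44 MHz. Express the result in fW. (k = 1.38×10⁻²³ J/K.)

P_n = kTB = 1.38×10⁻²³ × 290 × 9.44×10⁶ = 3.78×10⁻¹⁴ W = 37.8 fW

37.8 fW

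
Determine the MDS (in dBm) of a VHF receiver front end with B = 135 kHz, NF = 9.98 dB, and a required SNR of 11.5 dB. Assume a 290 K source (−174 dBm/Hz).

−101.2 dBm

Sensitivity = −174 + 10 log₁₀(B) + NF + SNR_min
= −174 + 51.3 + 9.98 + 11.5
= −101.22 dBm → −101.2 dBm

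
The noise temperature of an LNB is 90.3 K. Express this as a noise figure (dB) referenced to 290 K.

F = 1 + T_e/T₀ = 1 + 90.3/290 = 1.31138
NF = 10 log₁₀(1.31138) = 1.18 dB

1.18 dB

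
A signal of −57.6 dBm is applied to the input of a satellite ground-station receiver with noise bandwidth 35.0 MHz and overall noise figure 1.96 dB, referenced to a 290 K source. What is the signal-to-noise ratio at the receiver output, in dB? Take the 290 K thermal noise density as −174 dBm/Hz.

39.0 dB

Noise floor: N = −174 + 10 log₁₀(B) + NF
10 log₁₀(3.50×10⁷) = 75.44 dB
N = −174 + 75.44 + 1.96 = −96.60 dBm
SNR = P_sig − N = −57.6 − (−96.60) = 39.00 dB → 39.0 dB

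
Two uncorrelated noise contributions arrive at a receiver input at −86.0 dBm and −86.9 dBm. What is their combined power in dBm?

Convert to linear, add, convert back:
P₁ = 2.51×10⁻¹² W, P₂ = 2.04×10⁻¹² W
P_tot = 4.55×10⁻¹² W → 10 log₁₀(P_tot / 10⁻³) = −83.4 dBm

−83.4 dBm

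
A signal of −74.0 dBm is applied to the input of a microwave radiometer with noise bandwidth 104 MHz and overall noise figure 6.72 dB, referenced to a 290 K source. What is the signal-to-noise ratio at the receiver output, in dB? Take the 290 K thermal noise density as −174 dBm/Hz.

13.1 dB

Noise floor: N = −174 + 10 log₁₀(B) + NF
10 log₁₀(1.04×10⁸) = 80.17 dB
N = −174 + 80.17 + 6.72 = −87.11 dBm
SNR = P_sig − N = −74.0 − (−87.11) = 13.11 dB → 13.1 dB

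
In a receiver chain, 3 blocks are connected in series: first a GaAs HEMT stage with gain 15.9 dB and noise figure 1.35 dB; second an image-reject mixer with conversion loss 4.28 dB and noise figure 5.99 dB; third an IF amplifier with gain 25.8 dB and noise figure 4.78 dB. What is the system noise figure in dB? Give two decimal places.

Convert to linear (a loss of L dB is a gain of −L dB): F_i = 10^(NF_i/10), G_i = 10^(G_i,dB/10)
  Stage 1: F_1 = 10^(1.35/10) = 1.365, G_1 = 10^(15.9/10) = 38.90
  Stage 2: F_2 = 10^(5.99/10) = 3.972, G_2 = 10^(−4.28/10) = 0.3733
  Stage 3: F_3 = 10^(4.78/10) = 3.006, G_3 = 10^(25.8/10) = 380.2
Friis cascade:
  F = 1.365 + (3.972 − 1)/38.90 + (3.006 − 1)/14.52 = 1.579
NF = 10 log₁₀(1.579) = 1.98 dB

1.98 dB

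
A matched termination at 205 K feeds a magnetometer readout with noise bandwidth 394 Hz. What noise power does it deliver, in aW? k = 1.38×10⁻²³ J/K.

1.11 aW

P_n = kTB = 1.38×10⁻²³ × 205 × 3.94×10² = 1.11×10⁻¹⁸ W = 1.11 aW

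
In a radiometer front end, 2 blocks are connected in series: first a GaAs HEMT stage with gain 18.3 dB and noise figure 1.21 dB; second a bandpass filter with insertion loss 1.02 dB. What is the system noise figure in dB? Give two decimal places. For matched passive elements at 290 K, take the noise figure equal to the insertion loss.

1.22 dB

Convert to linear (a loss of L dB is a gain of −L dB): F_i = 10^(NF_i/10), G_i = 10^(G_i,dB/10)
  Stage 1: F_1 = 10^(1.21/10) = 1.321, G_1 = 10^(18.3/10) = 67.61
  Stage 2: F_2 = 10^(1.02/10) = 1.265, G_2 = 10^(−1.02/10) = 0.7907
Friis cascade:
  F = 1.321 + (1.265 − 1)/67.61 = 1.325
NF = 10 log₁₀(1.325) = 1.22 dB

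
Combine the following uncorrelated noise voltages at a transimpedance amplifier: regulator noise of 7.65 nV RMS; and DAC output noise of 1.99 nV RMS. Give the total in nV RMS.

7.90 nV

Uncorrelated sources add in power (mean-square): V_tot = √(ΣV_i²)
V_tot = √[(7.65×10⁻⁹)² + (1.99×10⁻⁹)²] = 7.90×10⁻⁹ V = 7.90 nV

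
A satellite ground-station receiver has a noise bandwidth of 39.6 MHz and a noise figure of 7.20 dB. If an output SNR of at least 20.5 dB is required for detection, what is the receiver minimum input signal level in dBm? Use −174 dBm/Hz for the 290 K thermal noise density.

Sensitivity = −174 + 10 log₁₀(B) + NF + SNR_min
= −174 + 75.98 + 7.20 + 20.5
= −70.32 dBm → −70.3 dBm

−70.3 dBm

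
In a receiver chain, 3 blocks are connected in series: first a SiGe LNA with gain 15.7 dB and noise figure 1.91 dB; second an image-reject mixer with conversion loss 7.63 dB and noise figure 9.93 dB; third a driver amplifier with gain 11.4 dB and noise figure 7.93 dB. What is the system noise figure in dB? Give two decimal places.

Convert to linear (a loss of L dB is a gain of −L dB): F_i = 10^(NF_i/10), G_i = 10^(G_i,dB/10)
  Stage 1: F_1 = 10^(1.91/10) = 1.552, G_1 = 10^(15.7/10) = 37.15
  Stage 2: F_2 = 10^(9.93/10) = 9.840, G_2 = 10^(−7.63/10) = 0.1726
  Stage 3: F_3 = 10^(7.93/10) = 6.209, G_3 = 10^(11.4/10) = 13.80
Friis cascade:
  F = 1.552 + (9.840 − 1)/37.15 + (6.209 − 1)/6.412 = 2.603
NF = 10 log₁₀(2.603) = 4.15 dB

4.15 dB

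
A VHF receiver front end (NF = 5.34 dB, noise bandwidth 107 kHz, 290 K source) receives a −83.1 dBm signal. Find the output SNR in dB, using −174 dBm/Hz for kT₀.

35.3 dB

Noise floor: N = −174 + 10 log₁₀(B) + NF
10 log₁₀(1.07×10⁵) = 50.29 dB
N = −174 + 50.29 + 5.34 = −118.37 dBm
SNR = P_sig − N = −83.1 − (−118.37) = 35.27 dB → 35.3 dB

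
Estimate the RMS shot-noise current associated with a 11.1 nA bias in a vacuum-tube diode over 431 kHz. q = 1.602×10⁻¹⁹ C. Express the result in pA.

39.2 pA

I_n = √(2qI·B)
2qI·B = 2 × 1.602×10⁻¹⁹ × 1.11×10⁻⁸ × 4.31×10⁵ = 1.53×10⁻²¹ A²
I_n = √(1.53×10⁻²¹) = 3.92×10⁻¹¹ A = 39.2 pA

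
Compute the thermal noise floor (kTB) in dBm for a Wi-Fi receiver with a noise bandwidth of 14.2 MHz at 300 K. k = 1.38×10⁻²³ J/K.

−102.3 dBm

P_n = kTB = 1.38×10⁻²³ × 300 × 1.42×10⁷ = 5.88×10⁻¹⁴ W
In dBm: 10 log₁₀(5.88×10⁻¹⁴ / 10⁻³) = −102.3 dBm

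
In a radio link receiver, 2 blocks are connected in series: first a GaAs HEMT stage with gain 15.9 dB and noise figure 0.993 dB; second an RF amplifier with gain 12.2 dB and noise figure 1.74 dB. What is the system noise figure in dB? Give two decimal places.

1.04 dB

Convert to linear (a loss of L dB is a gain of −L dB): F_i = 10^(NF_i/10), G_i = 10^(G_i,dB/10)
  Stage 1: F_1 = 10^(0.993/10) = 1.257, G_1 = 10^(15.9/10) = 38.90
  Stage 2: F_2 = 10^(1.74/10) = 1.493, G_2 = 10^(12.2/10) = 16.60
Friis cascade:
  F = 1.257 + (1.493 − 1)/38.90 = 1.270
NF = 10 log₁₀(1.270) = 1.04 dB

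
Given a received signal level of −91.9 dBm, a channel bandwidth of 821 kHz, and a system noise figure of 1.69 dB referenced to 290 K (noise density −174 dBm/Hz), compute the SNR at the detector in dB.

Noise floor: N = −174 + 10 log₁₀(B) + NF
10 log₁₀(8.21×10⁵) = 59.14 dB
N = −174 + 59.14 + 1.69 = −113.17 dBm
SNR = P_sig − N = −91.9 − (−113.17) = 21.27 dB → 21.3 dB

21.3 dB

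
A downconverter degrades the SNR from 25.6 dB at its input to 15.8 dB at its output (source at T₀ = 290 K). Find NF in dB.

NF (dB) = SNR_in(dB) − SNR_out(dB) when the source is at T₀
NF = 25.6 − 15.8 = 9.8 dB

9.8 dB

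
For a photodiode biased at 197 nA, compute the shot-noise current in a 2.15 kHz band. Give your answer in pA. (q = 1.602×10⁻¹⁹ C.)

I_n = √(2qI·B)
2qI·B = 2 × 1.602×10⁻¹⁹ × 1.97×10⁻⁷ × 2.15×10³ = 1.36×10⁻²² A²
I_n = √(1.36×10⁻²²) = 1.16×10⁻¹¹ A = 11.6 pA

11.6 pA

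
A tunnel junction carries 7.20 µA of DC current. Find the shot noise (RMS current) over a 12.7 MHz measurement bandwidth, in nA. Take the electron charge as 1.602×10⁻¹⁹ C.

I_n = √(2qI·B)
2qI·B = 2 × 1.602×10⁻¹⁹ × 7.20×10⁻⁶ × 1.27×10⁷ = 2.93×10⁻¹⁷ A²
I_n = √(2.93×10⁻¹⁷) = 5.41×10⁻⁹ A = 5.41 nA

5.41 nA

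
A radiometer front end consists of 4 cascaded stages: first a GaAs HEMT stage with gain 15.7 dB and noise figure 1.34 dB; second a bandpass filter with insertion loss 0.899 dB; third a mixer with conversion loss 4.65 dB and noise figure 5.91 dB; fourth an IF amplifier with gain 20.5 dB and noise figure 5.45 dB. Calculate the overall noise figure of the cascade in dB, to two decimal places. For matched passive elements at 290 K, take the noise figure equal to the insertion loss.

2.32 dB

Convert to linear (a loss of L dB is a gain of −L dB): F_i = 10^(NF_i/10), G_i = 10^(G_i,dB/10)
  Stage 1: F_1 = 10^(1.34/10) = 1.361, G_1 = 10^(15.7/10) = 37.15
  Stage 2: F_2 = 10^(0.899/10) = 1.230, G_2 = 10^(−0.899/10) = 0.8130
  Stage 3: F_3 = 10^(5.91/10) = 3.899, G_3 = 10^(−4.65/10) = 0.3428
  Stage 4: F_4 = 10^(5.45/10) = 3.508, G_4 = 10^(20.5/10) = 112.2
Friis cascade:
  F = 1.361 + (1.230 − 1)/37.15 + (3.899 − 1)/30.21 + (3.508 − 1)/10.35 = 1.706
NF = 10 log₁₀(1.706) = 2.32 dB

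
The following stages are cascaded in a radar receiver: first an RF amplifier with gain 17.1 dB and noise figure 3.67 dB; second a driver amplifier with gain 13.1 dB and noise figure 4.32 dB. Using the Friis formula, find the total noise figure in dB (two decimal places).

Convert to linear (a loss of L dB is a gain of −L dB): F_i = 10^(NF_i/10), G_i = 10^(G_i,dB/10)
  Stage 1: F_1 = 10^(3.67/10) = 2.328, G_1 = 10^(17.1/10) = 51.29
  Stage 2: F_2 = 10^(4.32/10) = 2.704, G_2 = 10^(13.1/10) = 20.42
Friis cascade:
  F = 2.328 + (2.704 − 1)/51.29 = 2.361
NF = 10 log₁₀(2.361) = 3.73 dB

3.73 dB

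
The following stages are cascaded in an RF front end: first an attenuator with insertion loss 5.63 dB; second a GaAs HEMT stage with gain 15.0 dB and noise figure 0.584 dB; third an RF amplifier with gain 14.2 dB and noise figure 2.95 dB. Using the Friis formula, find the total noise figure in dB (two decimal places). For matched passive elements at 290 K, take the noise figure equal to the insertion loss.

Convert to linear (a loss of L dB is a gain of −L dB): F_i = 10^(NF_i/10), G_i = 10^(G_i,dB/10)
  Stage 1: F_1 = 10^(5.63/10) = 3.656, G_1 = 10^(−5.63/10) = 0.2735
  Stage 2: F_2 = 10^(0.584/10) = 1.144, G_2 = 10^(15.0/10) = 31.62
  Stage 3: F_3 = 10^(2.95/10) = 1.972, G_3 = 10^(14.2/10) = 26.30
Friis cascade:
  F = 3.656 + (1.144 − 1)/0.2735 + (1.972 − 1)/8.650 = 4.295
NF = 10 log₁₀(4.295) = 6.33 dB

6.33 dB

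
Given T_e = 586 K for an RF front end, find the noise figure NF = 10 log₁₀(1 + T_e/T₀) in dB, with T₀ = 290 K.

F = 1 + T_e/T₀ = 1 + 586/290 = 3.02069
NF = 10 log₁₀(3.02069) = 4.80 dB

4.80 dB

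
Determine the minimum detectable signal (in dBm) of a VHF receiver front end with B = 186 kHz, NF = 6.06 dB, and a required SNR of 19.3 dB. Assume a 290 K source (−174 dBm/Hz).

−95.9 dBm

Sensitivity = −174 + 10 log₁₀(B) + NF + SNR_min
= −174 + 52.7 + 6.06 + 19.3
= −95.94 dBm → −95.9 dBm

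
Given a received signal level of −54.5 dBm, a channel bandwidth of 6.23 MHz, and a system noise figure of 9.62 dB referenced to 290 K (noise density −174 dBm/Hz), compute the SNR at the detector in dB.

Noise floor: N = −174 + 10 log₁₀(B) + NF
10 log₁₀(6.23×10⁶) = 67.94 dB
N = −174 + 67.94 + 9.62 = −96.44 dBm
SNR = P_sig − N = −54.5 − (−96.44) = 41.94 dB → 41.9 dB

41.9 dB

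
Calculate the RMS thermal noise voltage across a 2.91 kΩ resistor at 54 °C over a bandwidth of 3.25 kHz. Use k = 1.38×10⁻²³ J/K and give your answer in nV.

413 nV

T = 54 °C + 273.15 = 327.15 K
V_n = √(4kTRB)
4kTRB = 4 × 1.38×10⁻²³ × 327.15 × 2.91×10³ × 3.25×10³ = 1.71×10⁻¹³ V²
V_n = √(1.71×10⁻¹³) = 4.13×10⁻⁷ V = 413 nV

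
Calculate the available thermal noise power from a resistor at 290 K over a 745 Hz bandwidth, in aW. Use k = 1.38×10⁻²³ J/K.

P_n = kTB = 1.38×10⁻²³ × 290 × 7.45×10² = 2.98×10⁻¹⁸ W = 2.98 aW

2.98 aW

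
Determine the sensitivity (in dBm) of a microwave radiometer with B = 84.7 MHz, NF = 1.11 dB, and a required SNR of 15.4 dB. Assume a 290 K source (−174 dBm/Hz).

−78.2 dBm

Sensitivity = −174 + 10 log₁₀(B) + NF + SNR_min
= −174 + 79.28 + 1.11 + 15.4
= −78.21 dBm → −78.2 dBm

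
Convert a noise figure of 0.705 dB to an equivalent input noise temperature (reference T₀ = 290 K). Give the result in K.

F = 10^(0.705/10) = 1.17625
T_e = (F − 1)·T₀ = (1.17625 − 1) × 290 = 51.1 K

51.1 K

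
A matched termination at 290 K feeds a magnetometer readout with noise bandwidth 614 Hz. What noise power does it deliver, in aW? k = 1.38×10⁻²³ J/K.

P_n = kTB = 1.38×10⁻²³ × 290 × 6.14×10² = 2.46×10⁻¹⁸ W = 2.46 aW

2.46 aW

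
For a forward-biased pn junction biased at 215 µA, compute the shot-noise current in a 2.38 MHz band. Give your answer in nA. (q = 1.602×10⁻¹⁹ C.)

I_n = √(2qI·B)
2qI·B = 2 × 1.602×10⁻¹⁹ × 2.15×10⁻⁴ × 2.38×10⁶ = 1.64×10⁻¹⁶ A²
I_n = √(1.64×10⁻¹⁶) = 1.28×10⁻⁸ A = 12.8 nA

12.8 nA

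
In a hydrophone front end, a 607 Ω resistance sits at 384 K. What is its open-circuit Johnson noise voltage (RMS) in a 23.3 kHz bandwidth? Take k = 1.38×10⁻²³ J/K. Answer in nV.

V_n = √(4kTRB)
4kTRB = 4 × 1.38×10⁻²³ × 384 × 6.07×10² × 2.33×10⁴ = 3.00×10⁻¹³ V²
V_n = √(3.00×10⁻¹³) = 5.48×10⁻⁷ V = 548 nV

548 nV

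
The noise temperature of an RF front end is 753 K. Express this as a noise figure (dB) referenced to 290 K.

5.56 dB

F = 1 + T_e/T₀ = 1 + 753/290 = 3.59655
NF = 10 log₁₀(3.59655) = 5.56 dB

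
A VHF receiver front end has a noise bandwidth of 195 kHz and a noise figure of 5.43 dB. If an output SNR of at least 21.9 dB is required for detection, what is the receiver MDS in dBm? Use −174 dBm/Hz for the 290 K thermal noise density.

−93.8 dBm

Sensitivity = −174 + 10 log₁₀(B) + NF + SNR_min
= −174 + 52.9 + 5.43 + 21.9
= −93.77 dBm → −93.8 dBm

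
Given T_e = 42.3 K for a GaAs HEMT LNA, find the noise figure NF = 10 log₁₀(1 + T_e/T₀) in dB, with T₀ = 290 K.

F = 1 + T_e/T₀ = 1 + 42.3/290 = 1.14586
NF = 10 log₁₀(1.14586) = 0.591 dB

0.591 dB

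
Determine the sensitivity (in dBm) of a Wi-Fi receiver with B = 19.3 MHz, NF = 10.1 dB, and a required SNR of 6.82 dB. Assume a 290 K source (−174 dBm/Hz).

−84.2 dBm

Sensitivity = −174 + 10 log₁₀(B) + NF + SNR_min
= −174 + 72.86 + 10.1 + 6.82
= −84.22 dBm → −84.2 dBm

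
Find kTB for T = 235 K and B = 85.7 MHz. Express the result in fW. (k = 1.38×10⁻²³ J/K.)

P_n = kTB = 1.38×10⁻²³ × 235 × 8.57×10⁷ = 2.78×10⁻¹³ W = 278 fW

278 fW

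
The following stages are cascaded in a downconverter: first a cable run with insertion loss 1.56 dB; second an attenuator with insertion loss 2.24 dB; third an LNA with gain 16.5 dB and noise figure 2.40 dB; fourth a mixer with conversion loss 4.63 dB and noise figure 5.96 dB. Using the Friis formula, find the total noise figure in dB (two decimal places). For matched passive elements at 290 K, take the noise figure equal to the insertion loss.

Convert to linear (a loss of L dB is a gain of −L dB): F_i = 10^(NF_i/10), G_i = 10^(G_i,dB/10)
  Stage 1: F_1 = 10^(1.56/10) = 1.432, G_1 = 10^(−1.56/10) = 0.6982
  Stage 2: F_2 = 10^(2.24/10) = 1.675, G_2 = 10^(−2.24/10) = 0.5970
  Stage 3: F_3 = 10^(2.40/10) = 1.738, G_3 = 10^(16.5/10) = 44.67
  Stage 4: F_4 = 10^(5.96/10) = 3.945, G_4 = 10^(−4.63/10) = 0.3443
Friis cascade:
  F = 1.432 + (1.675 − 1)/0.6982 + (1.738 − 1)/0.4169 + (3.945 − 1)/18.62 = 4.327
NF = 10 log₁₀(4.327) = 6.36 dB

6.36 dB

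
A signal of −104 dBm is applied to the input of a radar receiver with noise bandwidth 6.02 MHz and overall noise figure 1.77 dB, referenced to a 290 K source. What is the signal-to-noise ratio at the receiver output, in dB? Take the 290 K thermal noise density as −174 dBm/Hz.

0.4 dB

Noise floor: N = −174 + 10 log₁₀(B) + NF
10 log₁₀(6.02×10⁶) = 67.8 dB
N = −174 + 67.8 + 1.77 = −104.43 dBm
SNR = P_sig − N = −104 − (−104.43) = 0.43 dB → 0.4 dB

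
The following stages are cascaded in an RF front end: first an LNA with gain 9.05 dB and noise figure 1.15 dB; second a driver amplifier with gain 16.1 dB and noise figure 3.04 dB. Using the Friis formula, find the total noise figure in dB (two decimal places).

1.55 dB

Convert to linear (a loss of L dB is a gain of −L dB): F_i = 10^(NF_i/10), G_i = 10^(G_i,dB/10)
  Stage 1: F_1 = 10^(1.15/10) = 1.303, G_1 = 10^(9.05/10) = 8.035
  Stage 2: F_2 = 10^(3.04/10) = 2.014, G_2 = 10^(16.1/10) = 40.74
Friis cascade:
  F = 1.303 + (2.014 − 1)/8.035 = 1.429
NF = 10 log₁₀(1.429) = 1.55 dB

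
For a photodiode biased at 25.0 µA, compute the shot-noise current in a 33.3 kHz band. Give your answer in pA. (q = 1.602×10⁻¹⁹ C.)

516 pA

I_n = √(2qI·B)
2qI·B = 2 × 1.602×10⁻¹⁹ × 2.50×10⁻⁵ × 3.33×10⁴ = 2.67×10⁻¹⁹ A²
I_n = √(2.67×10⁻¹⁹) = 5.16×10⁻¹⁰ A = 516 pA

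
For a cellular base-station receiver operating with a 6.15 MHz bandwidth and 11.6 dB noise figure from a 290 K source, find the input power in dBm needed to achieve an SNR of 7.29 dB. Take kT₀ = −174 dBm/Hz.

Sensitivity = −174 + 10 log₁₀(B) + NF + SNR_min
= −174 + 67.89 + 11.6 + 7.29
= −87.22 dBm → −87.2 dBm

−87.2 dBm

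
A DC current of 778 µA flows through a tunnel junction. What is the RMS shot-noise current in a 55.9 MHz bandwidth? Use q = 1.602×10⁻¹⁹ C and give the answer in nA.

118 nA

I_n = √(2qI·B)
2qI·B = 2 × 1.602×10⁻¹⁹ × 7.78×10⁻⁴ × 5.59×10⁷ = 1.39×10⁻¹⁴ A²
I_n = √(1.39×10⁻¹⁴) = 1.18×10⁻⁷ A = 118 nA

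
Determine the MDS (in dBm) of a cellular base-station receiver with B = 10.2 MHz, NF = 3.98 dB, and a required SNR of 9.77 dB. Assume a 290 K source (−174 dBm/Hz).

−90.2 dBm

Sensitivity = −174 + 10 log₁₀(B) + NF + SNR_min
= −174 + 70.09 + 3.98 + 9.77
= −90.16 dBm → −90.2 dBm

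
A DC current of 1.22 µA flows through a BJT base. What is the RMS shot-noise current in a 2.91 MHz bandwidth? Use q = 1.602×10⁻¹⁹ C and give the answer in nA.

1.07 nA

I_n = √(2qI·B)
2qI·B = 2 × 1.602×10⁻¹⁹ × 1.22×10⁻⁶ × 2.91×10⁶ = 1.14×10⁻¹⁸ A²
I_n = √(1.14×10⁻¹⁸) = 1.07×10⁻⁹ A = 1.07 nA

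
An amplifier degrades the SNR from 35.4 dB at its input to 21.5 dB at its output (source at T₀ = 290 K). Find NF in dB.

NF (dB) = SNR_in(dB) − SNR_out(dB) when the source is at T₀
NF = 35.4 − 21.5 = 13.9 dB

13.9 dB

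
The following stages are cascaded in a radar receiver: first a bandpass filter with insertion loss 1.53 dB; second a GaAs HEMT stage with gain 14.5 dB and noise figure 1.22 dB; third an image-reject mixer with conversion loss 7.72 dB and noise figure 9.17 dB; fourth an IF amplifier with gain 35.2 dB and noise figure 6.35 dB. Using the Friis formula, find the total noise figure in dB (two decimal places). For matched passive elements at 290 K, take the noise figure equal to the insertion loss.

Convert to linear (a loss of L dB is a gain of −L dB): F_i = 10^(NF_i/10), G_i = 10^(G_i,dB/10)
  Stage 1: F_1 = 10^(1.53/10) = 1.422, G_1 = 10^(−1.53/10) = 0.7031
  Stage 2: F_2 = 10^(1.22/10) = 1.324, G_2 = 10^(14.5/10) = 28.18
  Stage 3: F_3 = 10^(9.17/10) = 8.260, G_3 = 10^(−7.72/10) = 0.1690
  Stage 4: F_4 = 10^(6.35/10) = 4.315, G_4 = 10^(35.2/10) = 3311
Friis cascade:
  F = 1.422 + (1.324 − 1)/0.7031 + (8.260 − 1)/19.82 + (4.315 − 1)/3.350 = 3.240
NF = 10 log₁₀(3.240) = 5.11 dB

5.11 dB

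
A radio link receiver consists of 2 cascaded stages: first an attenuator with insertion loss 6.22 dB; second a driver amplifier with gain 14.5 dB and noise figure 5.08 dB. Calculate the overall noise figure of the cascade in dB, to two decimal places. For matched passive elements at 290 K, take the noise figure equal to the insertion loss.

Convert to linear (a loss of L dB is a gain of −L dB): F_i = 10^(NF_i/10), G_i = 10^(G_i,dB/10)
  Stage 1: F_1 = 10^(6.22/10) = 4.188, G_1 = 10^(−6.22/10) = 0.2388
  Stage 2: F_2 = 10^(5.08/10) = 3.221, G_2 = 10^(14.5/10) = 28.18
Friis cascade:
  F = 4.188 + (3.221 − 1)/0.2388 = 13.49
NF = 10 log₁₀(13.49) = 11.30 dB

11.30 dB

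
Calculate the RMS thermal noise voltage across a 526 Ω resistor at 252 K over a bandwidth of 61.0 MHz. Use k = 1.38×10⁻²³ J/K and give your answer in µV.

21.1 µV

V_n = √(4kTRB)
4kTRB = 4 × 1.38×10⁻²³ × 252 × 5.26×10² × 6.10×10⁷ = 4.46×10⁻¹⁰ V²
V_n = √(4.46×10⁻¹⁰) = 2.11×10⁻⁵ V = 21.1 µV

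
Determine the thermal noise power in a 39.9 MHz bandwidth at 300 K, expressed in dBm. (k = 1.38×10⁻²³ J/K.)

P_n = kTB = 1.38×10⁻²³ × 300 × 3.99×10⁷ = 1.65×10⁻¹³ W
In dBm: 10 log₁₀(1.65×10⁻¹³ / 10⁻³) = −97.8 dBm

−97.8 dBm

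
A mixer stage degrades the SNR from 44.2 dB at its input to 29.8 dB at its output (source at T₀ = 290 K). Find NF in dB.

NF (dB) = SNR_in(dB) − SNR_out(dB) when the source is at T₀
NF = 44.2 − 29.8 = 14.4 dB

14.4 dB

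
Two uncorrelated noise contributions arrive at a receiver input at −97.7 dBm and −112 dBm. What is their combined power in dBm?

Convert to linear, add, convert back:
P₁ = 1.70×10⁻¹³ W, P₂ = 6.31×10⁻¹⁵ W
P_tot = 1.76×10⁻¹³ W → 10 log₁₀(P_tot / 10⁻³) = −97.5 dBm

−97.5 dBm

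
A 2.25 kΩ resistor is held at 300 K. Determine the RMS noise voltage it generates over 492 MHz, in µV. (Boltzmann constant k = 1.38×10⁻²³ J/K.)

V_n = √(4kTRB)
4kTRB = 4 × 1.38×10⁻²³ × 300 × 2.25×10³ × 4.92×10⁸ = 1.83×10⁻⁸ V²
V_n = √(1.83×10⁻⁸) = 1.35×10⁻⁴ V = 135 µV

135 µV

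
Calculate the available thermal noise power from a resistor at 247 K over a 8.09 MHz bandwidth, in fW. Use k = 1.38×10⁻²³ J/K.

27.6 fW

P_n = kTB = 1.38×10⁻²³ × 247 × 8.09×10⁶ = 2.76×10⁻¹⁴ W = 27.6 fW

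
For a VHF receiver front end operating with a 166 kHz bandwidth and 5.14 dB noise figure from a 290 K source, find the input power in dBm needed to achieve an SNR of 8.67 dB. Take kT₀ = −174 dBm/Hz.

−108.0 dBm

Sensitivity = −174 + 10 log₁₀(B) + NF + SNR_min
= −174 + 52.2 + 5.14 + 8.67
= −107.99 dBm → −108.0 dBm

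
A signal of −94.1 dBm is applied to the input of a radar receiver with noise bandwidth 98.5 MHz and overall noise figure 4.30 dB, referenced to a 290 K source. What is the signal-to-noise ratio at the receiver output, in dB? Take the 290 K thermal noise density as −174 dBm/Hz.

−4.3 dB

Noise floor: N = −174 + 10 log₁₀(B) + NF
10 log₁₀(9.85×10⁷) = 79.93 dB
N = −174 + 79.93 + 4.30 = −89.77 dBm
SNR = P_sig − N = −94.1 − (−89.77) = −4.33 dB → −4.3 dB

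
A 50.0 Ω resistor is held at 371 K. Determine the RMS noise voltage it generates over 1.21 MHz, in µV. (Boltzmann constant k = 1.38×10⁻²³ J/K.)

V_n = √(4kTRB)
4kTRB = 4 × 1.38×10⁻²³ × 371 × 5.00×10¹ × 1.21×10⁶ = 1.24×10⁻¹² V²
V_n = √(1.24×10⁻¹²) = 1.11×10⁻⁶ V = 1.11 µV

1.11 µV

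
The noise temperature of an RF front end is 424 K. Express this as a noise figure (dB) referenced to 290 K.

3.91 dB

F = 1 + T_e/T₀ = 1 + 424/290 = 2.46207
NF = 10 log₁₀(2.46207) = 3.91 dB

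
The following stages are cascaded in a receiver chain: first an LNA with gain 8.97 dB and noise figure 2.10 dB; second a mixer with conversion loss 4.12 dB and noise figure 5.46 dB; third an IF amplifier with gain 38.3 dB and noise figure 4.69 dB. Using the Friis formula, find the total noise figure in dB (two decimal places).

4.11 dB

Convert to linear (a loss of L dB is a gain of −L dB): F_i = 10^(NF_i/10), G_i = 10^(G_i,dB/10)
  Stage 1: F_1 = 10^(2.10/10) = 1.622, G_1 = 10^(8.97/10) = 7.889
  Stage 2: F_2 = 10^(5.46/10) = 3.516, G_2 = 10^(−4.12/10) = 0.3873
  Stage 3: F_3 = 10^(4.69/10) = 2.944, G_3 = 10^(38.3/10) = 6761
Friis cascade:
  F = 1.622 + (3.516 − 1)/7.889 + (2.944 − 1)/3.055 = 2.577
NF = 10 log₁₀(2.577) = 4.11 dB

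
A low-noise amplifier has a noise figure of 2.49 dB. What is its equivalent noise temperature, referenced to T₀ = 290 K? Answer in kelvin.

F = 10^(2.49/10) = 1.77419
T_e = (F − 1)·T₀ = (1.77419 − 1) × 290 = 225 K

225 K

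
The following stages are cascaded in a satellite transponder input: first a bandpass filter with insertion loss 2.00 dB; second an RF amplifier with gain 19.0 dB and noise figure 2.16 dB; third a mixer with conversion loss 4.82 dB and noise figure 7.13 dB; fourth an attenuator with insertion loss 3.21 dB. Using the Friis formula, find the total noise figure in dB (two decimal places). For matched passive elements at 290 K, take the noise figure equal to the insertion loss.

Convert to linear (a loss of L dB is a gain of −L dB): F_i = 10^(NF_i/10), G_i = 10^(G_i,dB/10)
  Stage 1: F_1 = 10^(2.00/10) = 1.585, G_1 = 10^(−2.00/10) = 0.6310
  Stage 2: F_2 = 10^(2.16/10) = 1.644, G_2 = 10^(19.0/10) = 79.43
  Stage 3: F_3 = 10^(7.13/10) = 5.164, G_3 = 10^(−4.82/10) = 0.3296
  Stage 4: F_4 = 10^(3.21/10) = 2.094, G_4 = 10^(−3.21/10) = 0.4775
Friis cascade:
  F = 1.585 + (1.644 − 1)/0.6310 + (5.164 − 1)/50.12 + (2.094 − 1)/16.52 = 2.755
NF = 10 log₁₀(2.755) = 4.40 dB

4.40 dB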